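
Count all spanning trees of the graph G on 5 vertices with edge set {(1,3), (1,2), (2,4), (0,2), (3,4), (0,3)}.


By Kirchhoff's matrix tree theorem, the number of spanning trees equals
the determinant of any cofactor of the Laplacian matrix L.
G has 5 vertices and 6 edges.
Computing the (4 x 4) cofactor determinant gives 12.

12


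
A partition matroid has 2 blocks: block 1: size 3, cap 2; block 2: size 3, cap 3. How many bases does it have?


A basis picks exactly ci elements from block i.
Number of bases = product of C(|Si|, ci).
= C(3,2) * C(3,3)
= 3 * 1
= 3.

3


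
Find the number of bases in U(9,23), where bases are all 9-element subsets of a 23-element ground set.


Bases of U(9,23) are all 9-element subsets of the 23-element ground set.
Number of bases = C(23,9).
(23 choose 9) = 817190.

817190


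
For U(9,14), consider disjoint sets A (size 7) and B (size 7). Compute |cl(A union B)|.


|A union B| = 7 + 7 = 14 (disjoint).
In U(9,14), cl(S) = S if |S| < 9, else cl(S) = E.
Since 14 >= 9, cl(A union B) = E.
|cl(A union B)| = 14.

14


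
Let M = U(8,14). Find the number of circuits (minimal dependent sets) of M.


In U(8,14), circuits are the (9)-element subsets.
Any set of 9 elements is dependent, and removing any one element gives
an independent set of size 8, so it is a minimal dependent set.
Number of circuits = C(14,9) = 2002.

2002


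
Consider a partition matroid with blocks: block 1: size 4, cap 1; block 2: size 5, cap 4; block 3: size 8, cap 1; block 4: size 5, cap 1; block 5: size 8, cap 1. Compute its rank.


Rank of a partition matroid = sum of min(|Si|, ci) for each block.
= min(4,1) + min(5,4) + min(8,1) + min(5,1) + min(8,1)
= 1 + 4 + 1 + 1 + 1
= 8.

8


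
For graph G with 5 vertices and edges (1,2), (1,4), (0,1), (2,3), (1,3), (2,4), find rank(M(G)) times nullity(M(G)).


r(M) = |V| - c = 5 - 1 = 4.
nullity = |E| - r(M) = 6 - 4 = 2.
Product = 4 * 2 = 8.

8


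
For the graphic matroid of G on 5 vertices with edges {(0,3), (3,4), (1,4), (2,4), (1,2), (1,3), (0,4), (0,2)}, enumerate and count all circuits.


A circuit in a graphic matroid = edge set of a simple cycle.
G has 5 vertices and 8 edges.
Enumerating all minimal edge subsets forming cycles...
Total circuits found: 13.

13


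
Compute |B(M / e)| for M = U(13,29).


Contracting e from U(13,29) gives U(12,28).
Bases of U(12,28) = (28 choose 12) = 30421755.

30421755


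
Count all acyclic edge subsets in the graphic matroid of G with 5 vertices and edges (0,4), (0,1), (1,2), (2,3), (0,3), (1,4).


An independent set in a graphic matroid is an acyclic edge subset.
G has 5 vertices and 6 edges.
Enumerate all 2^6 = 64 subsets, checking for acyclicity.
Total independent sets = 52.

52


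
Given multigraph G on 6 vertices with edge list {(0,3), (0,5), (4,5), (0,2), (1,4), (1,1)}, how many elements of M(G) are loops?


In a graphic matroid, a loop is a self-loop edge (u,u) with rank 0.
Examining all 6 edges for self-loops...
Self-loops found: (1,1)
Number of loops = 1.

1


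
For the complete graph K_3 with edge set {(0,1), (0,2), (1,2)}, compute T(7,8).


T(K_3; x,y) = x^2 + x + y.
T(7,8) = 49 + 7 + 8 = 64.

64


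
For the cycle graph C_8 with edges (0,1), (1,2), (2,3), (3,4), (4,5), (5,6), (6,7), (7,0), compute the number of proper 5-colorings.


P(C_8, k) = (k-1)^8 + (-1)^8*(k-1).
P(5) = (4)^8 + 4
= 65536 + 4 = 65540.

65540


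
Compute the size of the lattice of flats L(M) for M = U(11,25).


Flats of U(11,25): every subset of size < 11 is a flat, plus E itself.
Count = (25 choose 0) + (25 choose 1) + (25 choose 2) + (25 choose 3) + (25 choose 4) + (25 choose 5) + (25 choose 6) + (25 choose 7) + (25 choose 8) + (25 choose 9) + (25 choose 10) + 1
     = 1 + 25 + 300 + 2300 + 12650 + 53130 + 177100 + 480700 + 1081575 + 2042975 + 3268760 + 1
     = 7119517.

7119517


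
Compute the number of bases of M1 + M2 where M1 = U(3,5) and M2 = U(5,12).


Bases of a direct sum M1 + M2: |B| = |B(M1)| * |B(M2)|.
|B(U(3,5))| = C(5,3) = 10.
|B(U(5,12))| = C(12,5) = 792.
Total bases = 10 * 792 = 7920.

7920


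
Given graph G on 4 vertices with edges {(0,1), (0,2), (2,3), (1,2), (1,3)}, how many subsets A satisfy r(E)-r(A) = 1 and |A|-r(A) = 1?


R(x,y) = sum over A in 2^E of x^(r(E)-r(A)) * y^(|A|-r(A)).
G has 4 vertices, 5 edges. r(E) = 3.
Enumerate all 2^5 = 32 subsets.
Count subsets with r(E)-r(A)=1 and |A|-r(A)=1: 2.

2


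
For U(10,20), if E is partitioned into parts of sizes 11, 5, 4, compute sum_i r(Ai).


r(Ai) = min(|Ai|, 10) for each part.
Sum = min(11,10) + min(5,10) + min(4,10)
    = 10 + 5 + 4
    = 19.

19


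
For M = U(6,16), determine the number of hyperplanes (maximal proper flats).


Hyperplanes of U(6,16) are flats of rank 5.
In a uniform matroid, these are exactly the (5)-element subsets.
Count = (16 choose 5) = 4368.

4368


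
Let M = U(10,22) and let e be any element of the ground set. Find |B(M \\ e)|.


Deleting e from U(10,22) gives U(10,21) since n > r.
Bases of U(10,21) = C(21,10) = 21! / (10! * 11!) = 352716.

352716


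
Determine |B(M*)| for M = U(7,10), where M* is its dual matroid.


The dual of U(r,n) is U(n-r, n) = U(3,10).
Bases of U(3,10) are all (3)-element subsets.
|B(M*)| = (10 choose 3) = 120.

120


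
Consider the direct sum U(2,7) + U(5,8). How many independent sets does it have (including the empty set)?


For a direct sum, |I(M1+M2)| = |I(M1)| * |I(M2)|.
|I(U(2,7))| = sum C(7,k) for k=0..2 = 29.
|I(U(5,8))| = sum C(8,k) for k=0..5 = 219.
Total = 29 * 219 = 6351.

6351


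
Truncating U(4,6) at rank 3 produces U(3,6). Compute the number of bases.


Truncating U(4,6) to rank 3 gives U(3,6).
Bases of U(3,6) are all 3-element subsets of 6 elements.
Number of bases = C(6,3) = 6! / (3! * 3!) = 20.

20


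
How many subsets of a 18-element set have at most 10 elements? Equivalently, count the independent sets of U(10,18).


Independent sets of U(10,18) are all subsets of size <= 10.
Count = (18 choose 0) + (18 choose 1) + (18 choose 2) + (18 choose 3) + (18 choose 4) + (18 choose 5) + (18 choose 6) + (18 choose 7) + (18 choose 8) + (18 choose 9) + (18 choose 10)
     = 1 + 18 + 153 + 816 + 3060 + 8568 + 18564 + 31824 + 43758 + 48620 + 43758
     = 199140.

199140


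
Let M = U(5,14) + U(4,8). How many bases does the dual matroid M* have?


(M1+M2)* = M1* + M2*.
M1* = U(9,14), bases: C(14,9) = 2002.
M2* = U(4,8), bases: C(8,4) = 70.
|B(M*)| = 2002 * 70 = 140140.

140140


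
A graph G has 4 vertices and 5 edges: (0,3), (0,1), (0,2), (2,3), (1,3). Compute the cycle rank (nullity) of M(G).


Cycle rank (nullity) = |E| - r(M) = |E| - (|V| - c).
|E| = 5, |V| = 4, c = 1.
Nullity = 5 - (4 - 1) = 5 - 3 = 2.

2


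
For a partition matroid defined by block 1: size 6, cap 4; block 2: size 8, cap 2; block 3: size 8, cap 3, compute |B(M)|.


A basis picks exactly ci elements from block i.
Number of bases = product of C(|Si|, ci).
= C(6,4) * C(8,2) * C(8,3)
= 15 * 28 * 56
= 23520.

23520


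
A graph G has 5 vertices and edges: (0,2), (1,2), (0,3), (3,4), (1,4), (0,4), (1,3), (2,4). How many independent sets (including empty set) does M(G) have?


An independent set in a graphic matroid is an acyclic edge subset.
G has 5 vertices and 8 edges.
Enumerate all 2^8 = 256 subsets, checking for acyclicity.
Total independent sets = 134.

134


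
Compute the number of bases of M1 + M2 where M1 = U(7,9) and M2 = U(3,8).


Bases of a direct sum M1 + M2: |B| = |B(M1)| * |B(M2)|.
|B(U(7,9))| = C(9,7) = 36.
|B(U(3,8))| = C(8,3) = 56.
Total bases = 36 * 56 = 2016.

2016


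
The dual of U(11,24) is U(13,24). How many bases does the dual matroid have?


The dual of U(r,n) is U(n-r, n) = U(13,24).
Bases of U(13,24) are all (13)-element subsets.
|B(M*)| = (24 choose 13) = 2496144.

2496144


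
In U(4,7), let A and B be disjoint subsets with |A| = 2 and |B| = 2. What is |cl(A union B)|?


|A union B| = 2 + 2 = 4 (disjoint).
In U(4,7), cl(S) = S if |S| < 4, else cl(S) = E.
Since 4 >= 4, cl(A union B) = E.
|cl(A union B)| = 7.

7


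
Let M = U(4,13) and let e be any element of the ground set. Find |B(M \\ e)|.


Deleting e from U(4,13) gives U(4,12) since n > r.
Bases of U(4,12) = C(12,4) = (12 * 11 * 10 * 9) / (1 * 2 * 3 * 4) = 495.

495


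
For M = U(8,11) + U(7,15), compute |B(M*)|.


(M1+M2)* = M1* + M2*.
M1* = U(3,11), bases: C(11,3) = 165.
M2* = U(8,15), bases: C(15,8) = 6435.
|B(M*)| = 165 * 6435 = 1061775.

1061775


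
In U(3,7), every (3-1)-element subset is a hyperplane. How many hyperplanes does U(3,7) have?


Hyperplanes of U(3,7) are flats of rank 2.
In a uniform matroid, these are exactly the (2)-element subsets.
Count = C(7,2) = 7! / (2! * 5!) = 21.

21


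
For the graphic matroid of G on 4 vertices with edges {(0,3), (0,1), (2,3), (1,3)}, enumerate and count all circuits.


A circuit in a graphic matroid = edge set of a simple cycle.
G has 4 vertices and 4 edges.
Enumerating all minimal edge subsets forming cycles...
Total circuits found: 1.

1


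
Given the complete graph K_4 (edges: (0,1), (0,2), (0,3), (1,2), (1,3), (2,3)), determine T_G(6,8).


T(K_4; x,y) = x^3 + 3x^2 + 4xy + 2x + y^3 + 3y^2 + 2y.
Substituting x=6, y=8:
= 216 + 108 + 192 + 12 + 512 + 192 + 16
= 1248.

1248


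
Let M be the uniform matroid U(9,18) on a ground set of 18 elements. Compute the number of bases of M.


Bases of U(9,18) are all 9-element subsets of the 18-element ground set.
Number of bases = C(18,9).
C(18,9) = 48620.

48620


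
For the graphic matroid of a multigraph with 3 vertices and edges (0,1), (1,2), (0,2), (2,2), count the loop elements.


In a graphic matroid, a loop is a self-loop edge (u,u) with rank 0.
Examining all 4 edges for self-loops...
Self-loops found: (2,2)
Number of loops = 1.

1


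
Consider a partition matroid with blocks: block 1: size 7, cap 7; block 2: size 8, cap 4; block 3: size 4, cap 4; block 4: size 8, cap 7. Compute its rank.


Rank of a partition matroid = sum of min(|Si|, ci) for each block.
= min(7,7) + min(8,4) + min(4,4) + min(8,7)
= 7 + 4 + 4 + 7
= 22.

22


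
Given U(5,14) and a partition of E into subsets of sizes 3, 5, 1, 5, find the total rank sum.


r(Ai) = min(|Ai|, 5) for each part.
Sum = min(3,5) + min(5,5) + min(1,5) + min(5,5)
    = 3 + 5 + 1 + 5
    = 14.

14


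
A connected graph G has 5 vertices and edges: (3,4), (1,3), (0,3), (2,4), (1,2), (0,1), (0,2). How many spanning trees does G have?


By Kirchhoff's matrix tree theorem, the number of spanning trees equals
the determinant of any cofactor of the Laplacian matrix L.
G has 5 vertices and 7 edges.
Computing the (4 x 4) cofactor determinant gives 24.

24


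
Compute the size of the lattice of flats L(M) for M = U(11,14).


Flats of U(11,14): every subset of size < 11 is a flat, plus E itself.
Count = (14 choose 0) + (14 choose 1) + (14 choose 2) + (14 choose 3) + (14 choose 4) + (14 choose 5) + (14 choose 6) + (14 choose 7) + (14 choose 8) + (14 choose 9) + (14 choose 10) + 1
     = 1 + 14 + 91 + 364 + 1001 + 2002 + 3003 + 3432 + 3003 + 2002 + 1001 + 1
     = 15915.

15915


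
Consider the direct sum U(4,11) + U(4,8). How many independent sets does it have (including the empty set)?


For a direct sum, |I(M1+M2)| = |I(M1)| * |I(M2)|.
|I(U(4,11))| = sum C(11,k) for k=0..4 = 562.
|I(U(4,8))| = sum C(8,k) for k=0..4 = 163.
Total = 562 * 163 = 91606.

91606


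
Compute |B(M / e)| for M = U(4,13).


Contracting e from U(4,13) gives U(3,12).
Bases of U(3,12) = C(12,3) = (12 * 11 * 10) / (1 * 2 * 3) = 220.

220


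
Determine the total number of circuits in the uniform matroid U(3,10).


In U(3,10), circuits are the (4)-element subsets.
Any set of 4 elements is dependent, and removing any one element gives
an independent set of size 3, so it is a minimal dependent set.
Number of circuits = (10 choose 4) = 210.

210


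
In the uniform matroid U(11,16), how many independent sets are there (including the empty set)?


Independent sets of U(11,16) are all subsets of size <= 11.
Count = (16 choose 0) + (16 choose 1) + (16 choose 2) + (16 choose 3) + (16 choose 4) + (16 choose 5) + (16 choose 6) + (16 choose 7) + (16 choose 8) + (16 choose 9) + (16 choose 10) + (16 choose 11)
     = 1 + 16 + 120 + 560 + 1820 + 4368 + 8008 + 11440 + 12870 + 11440 + 8008 + 4368
     = 63019.

63019


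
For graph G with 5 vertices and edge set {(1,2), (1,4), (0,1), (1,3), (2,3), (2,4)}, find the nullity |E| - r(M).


Cycle rank (nullity) = |E| - r(M) = |E| - (|V| - c).
|E| = 6, |V| = 5, c = 1.
Nullity = 6 - (5 - 1) = 6 - 4 = 2.

2


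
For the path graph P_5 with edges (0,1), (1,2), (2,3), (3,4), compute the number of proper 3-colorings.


P(P_5, k) = k * (k-1)^(4).
P(3) = 3 * 2^4 = 3 * 16 = 48.

48


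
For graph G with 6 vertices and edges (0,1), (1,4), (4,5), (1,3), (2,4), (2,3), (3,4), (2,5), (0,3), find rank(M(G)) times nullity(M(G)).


r(M) = |V| - c = 6 - 1 = 5.
nullity = |E| - r(M) = 9 - 5 = 4.
Product = 5 * 4 = 20.

20


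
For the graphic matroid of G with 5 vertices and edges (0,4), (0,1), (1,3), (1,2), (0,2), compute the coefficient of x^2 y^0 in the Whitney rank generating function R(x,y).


R(x,y) = sum over A in 2^E of x^(r(E)-r(A)) * y^(|A|-r(A)).
G has 5 vertices, 5 edges. r(E) = 4.
Enumerate all 2^5 = 32 subsets.
Count subsets with r(E)-r(A)=2 and |A|-r(A)=0: 10.

10


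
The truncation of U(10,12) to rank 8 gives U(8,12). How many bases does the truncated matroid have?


Truncating U(10,12) to rank 8 gives U(8,12).
Bases of U(8,12) are all 8-element subsets of 12 elements.
Number of bases = C(12,8) = 495.

495


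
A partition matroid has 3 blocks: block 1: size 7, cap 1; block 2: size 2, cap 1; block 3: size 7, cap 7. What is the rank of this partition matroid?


Rank of a partition matroid = sum of min(|Si|, ci) for each block.
= min(7,1) + min(2,1) + min(7,7)
= 1 + 1 + 7
= 9.

9


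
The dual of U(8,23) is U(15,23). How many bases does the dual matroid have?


The dual of U(r,n) is U(n-r, n) = U(15,23).
Bases of U(15,23) are all (15)-element subsets.
|B(M*)| = C(23,15) = 23! / (15! * 8!) = 490314.

490314


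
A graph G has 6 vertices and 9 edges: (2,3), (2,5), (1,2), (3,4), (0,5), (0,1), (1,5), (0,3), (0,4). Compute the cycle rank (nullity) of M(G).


Cycle rank (nullity) = |E| - r(M) = |E| - (|V| - c).
|E| = 9, |V| = 6, c = 1.
Nullity = 9 - (6 - 1) = 9 - 5 = 4.

4


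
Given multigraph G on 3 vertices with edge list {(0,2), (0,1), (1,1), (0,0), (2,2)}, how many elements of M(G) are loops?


In a graphic matroid, a loop is a self-loop edge (u,u) with rank 0.
Examining all 5 edges for self-loops...
Self-loops found: (1,1), (0,0), (2,2)
Number of loops = 3.

3


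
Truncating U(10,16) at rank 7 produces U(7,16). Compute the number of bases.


Truncating U(10,16) to rank 7 gives U(7,16).
Bases of U(7,16) are all 7-element subsets of 16 elements.
Number of bases = C(16,7) = 11440.

11440


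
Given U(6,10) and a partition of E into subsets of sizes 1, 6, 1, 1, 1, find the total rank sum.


r(Ai) = min(|Ai|, 6) for each part.
Sum = min(1,6) + min(6,6) + min(1,6) + min(1,6) + min(1,6)
    = 1 + 6 + 1 + 1 + 1
    = 10.

10


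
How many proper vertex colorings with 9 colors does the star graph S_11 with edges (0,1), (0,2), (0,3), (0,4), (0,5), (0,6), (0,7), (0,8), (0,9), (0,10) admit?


P(tree, k) = k * (k-1)^(10) for any tree on 11 vertices.
P(9) = 9 * 8^10 = 9 * 1073741824 = 9663676416.

9663676416


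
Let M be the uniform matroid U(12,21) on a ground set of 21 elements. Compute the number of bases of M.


Bases of U(12,21) are all 12-element subsets of the 21-element ground set.
Number of bases = C(21,12).
C(21,12) = 21! / (12! * 9!) = 293930.

293930


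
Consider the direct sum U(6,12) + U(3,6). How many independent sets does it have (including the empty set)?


For a direct sum, |I(M1+M2)| = |I(M1)| * |I(M2)|.
|I(U(6,12))| = sum C(12,k) for k=0..6 = 2510.
|I(U(3,6))| = sum C(6,k) for k=0..3 = 42.
Total = 2510 * 42 = 105420.

105420


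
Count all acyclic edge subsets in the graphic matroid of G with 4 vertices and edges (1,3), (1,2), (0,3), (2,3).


An independent set in a graphic matroid is an acyclic edge subset.
G has 4 vertices and 4 edges.
Enumerate all 2^4 = 16 subsets, checking for acyclicity.
Total independent sets = 14.

14


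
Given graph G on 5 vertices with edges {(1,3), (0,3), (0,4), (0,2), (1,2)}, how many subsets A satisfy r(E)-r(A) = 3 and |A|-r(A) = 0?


R(x,y) = sum over A in 2^E of x^(r(E)-r(A)) * y^(|A|-r(A)).
G has 5 vertices, 5 edges. r(E) = 4.
Enumerate all 2^5 = 32 subsets.
Count subsets with r(E)-r(A)=3 and |A|-r(A)=0: 5.

5


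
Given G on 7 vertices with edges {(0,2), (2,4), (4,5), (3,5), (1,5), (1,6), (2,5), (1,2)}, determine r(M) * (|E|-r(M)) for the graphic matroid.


r(M) = |V| - c = 7 - 1 = 6.
nullity = |E| - r(M) = 8 - 6 = 2.
Product = 6 * 2 = 12.

12


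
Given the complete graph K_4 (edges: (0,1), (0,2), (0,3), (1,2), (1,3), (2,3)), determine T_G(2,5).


T(K_4; x,y) = x^3 + 3x^2 + 4xy + 2x + y^3 + 3y^2 + 2y.
Substituting x=2, y=5:
= 8 + 12 + 40 + 4 + 125 + 75 + 10
= 274.

274


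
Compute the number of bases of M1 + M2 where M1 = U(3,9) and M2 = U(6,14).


Bases of a direct sum M1 + M2: |B| = |B(M1)| * |B(M2)|.
|B(U(3,9))| = C(9,3) = 84.
|B(U(6,14))| = C(14,6) = 3003.
Total bases = 84 * 3003 = 252252.

252252


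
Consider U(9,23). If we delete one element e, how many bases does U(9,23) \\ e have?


Deleting e from U(9,23) gives U(9,22) since n > r.
Bases of U(9,22) = C(22,9) = 22! / (9! * 13!) = 497420.

497420


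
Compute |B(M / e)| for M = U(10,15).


Contracting e from U(10,15) gives U(9,14).
Bases of U(9,14) = C(14,9) = 14! / (9! * 5!) = 2002.

2002


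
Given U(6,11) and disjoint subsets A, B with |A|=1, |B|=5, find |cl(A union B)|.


|A union B| = 1 + 5 = 6 (disjoint).
In U(6,11), cl(S) = S if |S| < 6, else cl(S) = E.
Since 6 >= 6, cl(A union B) = E.
|cl(A union B)| = 11.

11


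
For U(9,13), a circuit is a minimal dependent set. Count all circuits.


In U(9,13), circuits are the (10)-element subsets.
Any set of 10 elements is dependent, and removing any one element gives
an independent set of size 9, so it is a minimal dependent set.
Number of circuits = (13 choose 10) = 286.

286


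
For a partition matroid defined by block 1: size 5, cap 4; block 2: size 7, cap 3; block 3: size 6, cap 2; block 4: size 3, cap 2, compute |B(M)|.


A basis picks exactly ci elements from block i.
Number of bases = product of C(|Si|, ci).
= C(5,4) * C(7,3) * C(6,2) * C(3,2)
= 5 * 35 * 15 * 3
= 7875.

7875


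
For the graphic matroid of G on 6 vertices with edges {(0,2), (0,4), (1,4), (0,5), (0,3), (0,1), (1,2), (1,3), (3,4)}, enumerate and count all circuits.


A circuit in a graphic matroid = edge set of a simple cycle.
G has 6 vertices and 9 edges.
Enumerating all minimal edge subsets forming cycles...
Total circuits found: 12.

12


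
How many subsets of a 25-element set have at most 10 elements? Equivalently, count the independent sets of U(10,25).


Independent sets of U(10,25) are all subsets of size <= 10.
Count = (25 choose 0) + (25 choose 1) + (25 choose 2) + (25 choose 3) + (25 choose 4) + (25 choose 5) + (25 choose 6) + (25 choose 7) + (25 choose 8) + (25 choose 9) + (25 choose 10)
     = 1 + 25 + 300 + 2300 + 12650 + 53130 + 177100 + 480700 + 1081575 + 2042975 + 3268760
     = 7119516.

7119516


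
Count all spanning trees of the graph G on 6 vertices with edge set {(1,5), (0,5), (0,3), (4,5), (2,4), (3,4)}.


By Kirchhoff's matrix tree theorem, the number of spanning trees equals
the determinant of any cofactor of the Laplacian matrix L.
G has 6 vertices and 6 edges.
Computing the (5 x 5) cofactor determinant gives 4.

4


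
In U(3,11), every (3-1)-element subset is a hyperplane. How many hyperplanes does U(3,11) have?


Hyperplanes of U(3,11) are flats of rank 2.
In a uniform matroid, these are exactly the (2)-element subsets.
Count = (11 choose 2) = 55.

55


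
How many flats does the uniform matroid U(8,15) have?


Flats of U(8,15): every subset of size < 8 is a flat, plus E itself.
Count = (15 choose 0) + (15 choose 1) + (15 choose 2) + (15 choose 3) + (15 choose 4) + (15 choose 5) + (15 choose 6) + (15 choose 7) + 1
     = 1 + 15 + 105 + 455 + 1365 + 3003 + 5005 + 6435 + 1
     = 16385.

16385


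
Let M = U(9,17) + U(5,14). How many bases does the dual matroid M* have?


(M1+M2)* = M1* + M2*.
M1* = U(8,17), bases: C(17,8) = 24310.
M2* = U(9,14), bases: C(14,9) = 2002.
|B(M*)| = 24310 * 2002 = 48668620.

48668620


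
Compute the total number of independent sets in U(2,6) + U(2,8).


For a direct sum, |I(M1+M2)| = |I(M1)| * |I(M2)|.
|I(U(2,6))| = sum C(6,k) for k=0..2 = 22.
|I(U(2,8))| = sum C(8,k) for k=0..2 = 37.
Total = 22 * 37 = 814.

814


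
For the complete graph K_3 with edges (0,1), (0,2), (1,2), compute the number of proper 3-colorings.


P(K_3, k) = k(k-1)(k-2)...(k-2).
P(3) = (3) * (2) * (1) = 6.

6


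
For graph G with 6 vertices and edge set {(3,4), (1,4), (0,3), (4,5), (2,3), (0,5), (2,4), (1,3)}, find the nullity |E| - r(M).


Cycle rank (nullity) = |E| - r(M) = |E| - (|V| - c).
|E| = 8, |V| = 6, c = 1.
Nullity = 8 - (6 - 1) = 8 - 5 = 3.

3


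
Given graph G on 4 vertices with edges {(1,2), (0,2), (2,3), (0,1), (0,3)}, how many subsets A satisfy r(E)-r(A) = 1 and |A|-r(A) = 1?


R(x,y) = sum over A in 2^E of x^(r(E)-r(A)) * y^(|A|-r(A)).
G has 4 vertices, 5 edges. r(E) = 3.
Enumerate all 2^5 = 32 subsets.
Count subsets with r(E)-r(A)=1 and |A|-r(A)=1: 2.

2


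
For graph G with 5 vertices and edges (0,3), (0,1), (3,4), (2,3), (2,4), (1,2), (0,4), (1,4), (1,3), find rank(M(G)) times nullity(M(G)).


r(M) = |V| - c = 5 - 1 = 4.
nullity = |E| - r(M) = 9 - 4 = 5.
Product = 4 * 5 = 20.

20


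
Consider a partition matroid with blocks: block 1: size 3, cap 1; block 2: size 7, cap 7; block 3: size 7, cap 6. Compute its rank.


Rank of a partition matroid = sum of min(|Si|, ci) for each block.
= min(3,1) + min(7,7) + min(7,6)
= 1 + 7 + 6
= 14.

14


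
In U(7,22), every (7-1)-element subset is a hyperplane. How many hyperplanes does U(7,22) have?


Hyperplanes of U(7,22) are flats of rank 6.
In a uniform matroid, these are exactly the (6)-element subsets.
Count = (22 choose 6) = 74613.

74613


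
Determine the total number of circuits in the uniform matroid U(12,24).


In U(12,24), circuits are the (13)-element subsets.
Any set of 13 elements is dependent, and removing any one element gives
an independent set of size 12, so it is a minimal dependent set.
Number of circuits = (24 choose 13) = 2496144.

2496144


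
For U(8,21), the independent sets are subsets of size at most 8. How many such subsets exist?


Independent sets of U(8,21) are all subsets of size <= 8.
Count = C(21,0) + C(21,1) + C(21,2) + C(21,3) + C(21,4) + C(21,5) + C(21,6) + C(21,7) + C(21,8)
     = 1 + 21 + 210 + 1330 + 5985 + 20349 + 54264 + 116280 + 203490
     = 401930.

401930


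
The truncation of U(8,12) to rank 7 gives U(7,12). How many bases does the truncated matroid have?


Truncating U(8,12) to rank 7 gives U(7,12).
Bases of U(7,12) are all 7-element subsets of 12 elements.
Number of bases = (12 choose 7) = 792.

792


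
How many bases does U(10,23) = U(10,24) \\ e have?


Deleting e from U(10,24) gives U(10,23) since n > r.
Bases of U(10,23) = C(23,10) = 23! / (10! * 13!) = 1144066.

1144066


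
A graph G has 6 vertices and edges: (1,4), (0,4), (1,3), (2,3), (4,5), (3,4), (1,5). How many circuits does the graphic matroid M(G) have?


A circuit in a graphic matroid = edge set of a simple cycle.
G has 6 vertices and 7 edges.
Enumerating all minimal edge subsets forming cycles...
Total circuits found: 3.

3


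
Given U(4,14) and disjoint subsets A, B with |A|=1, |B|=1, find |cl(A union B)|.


|A union B| = 1 + 1 = 2 (disjoint).
In U(4,14), cl(S) = S if |S| < 4, else cl(S) = E.
Since 2 < 4, cl(A union B) = A union B.
|cl(A union B)| = 2.

2


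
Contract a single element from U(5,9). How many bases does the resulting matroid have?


Contracting e from U(5,9) gives U(4,8).
Bases of U(4,8) = (8 choose 4) = 70.

70


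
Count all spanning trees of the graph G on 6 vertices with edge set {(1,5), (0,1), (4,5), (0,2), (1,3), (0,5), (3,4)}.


By Kirchhoff's matrix tree theorem, the number of spanning trees equals
the determinant of any cofactor of the Laplacian matrix L.
G has 6 vertices and 7 edges.
Computing the (5 x 5) cofactor determinant gives 11.

11


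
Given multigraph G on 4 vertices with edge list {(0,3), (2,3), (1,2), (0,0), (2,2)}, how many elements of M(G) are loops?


In a graphic matroid, a loop is a self-loop edge (u,u) with rank 0.
Examining all 5 edges for self-loops...
Self-loops found: (0,0), (2,2)
Number of loops = 2.

2


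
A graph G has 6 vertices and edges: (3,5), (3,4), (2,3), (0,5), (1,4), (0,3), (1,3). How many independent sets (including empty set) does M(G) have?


An independent set in a graphic matroid is an acyclic edge subset.
G has 6 vertices and 7 edges.
Enumerate all 2^7 = 128 subsets, checking for acyclicity.
Total independent sets = 98.

98


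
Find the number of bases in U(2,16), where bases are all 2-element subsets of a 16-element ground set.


Bases of U(2,16) are all 2-element subsets of the 16-element ground set.
Number of bases = C(16,2).
C(16,2) = (16 * 15) / (1 * 2) = 120.

120


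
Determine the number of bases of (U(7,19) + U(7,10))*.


(M1+M2)* = M1* + M2*.
M1* = U(12,19), bases: C(19,12) = 50388.
M2* = U(3,10), bases: C(10,3) = 120.
|B(M*)| = 50388 * 120 = 6046560.

6046560


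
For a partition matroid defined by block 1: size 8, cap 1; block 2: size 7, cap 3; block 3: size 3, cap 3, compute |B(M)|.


A basis picks exactly ci elements from block i.
Number of bases = product of C(|Si|, ci).
= C(8,1) * C(7,3) * C(3,3)
= 8 * 35 * 1
= 280.

280


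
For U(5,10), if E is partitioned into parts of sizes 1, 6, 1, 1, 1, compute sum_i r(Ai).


r(Ai) = min(|Ai|, 5) for each part.
Sum = min(1,5) + min(6,5) + min(1,5) + min(1,5) + min(1,5)
    = 1 + 5 + 1 + 1 + 1
    = 9.

9


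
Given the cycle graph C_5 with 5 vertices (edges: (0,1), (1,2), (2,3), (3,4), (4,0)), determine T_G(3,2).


T(C_5; x,y) = x + x^2 + ... + x^(4) + y.
T(3,2) = 3^1 + 3^2 + 3^3 + 3^4 + 2
= 3 + 9 + 27 + 81 + 2
= 122.

122


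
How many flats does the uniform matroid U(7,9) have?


Flats of U(7,9): every subset of size < 7 is a flat, plus E itself.
Count = C(9,0) + C(9,1) + C(9,2) + C(9,3) + C(9,4) + C(9,5) + C(9,6) + 1
     = 1 + 9 + 36 + 84 + 126 + 126 + 84 + 1
     = 467.

467


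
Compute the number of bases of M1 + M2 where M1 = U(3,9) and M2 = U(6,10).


Bases of a direct sum M1 + M2: |B| = |B(M1)| * |B(M2)|.
|B(U(3,9))| = C(9,3) = 84.
|B(U(6,10))| = C(10,6) = 210.
Total bases = 84 * 210 = 17640.

17640


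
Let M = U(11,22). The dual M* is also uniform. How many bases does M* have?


The dual of U(r,n) is U(n-r, n) = U(11,22).
Bases of U(11,22) are all (11)-element subsets.
|B(M*)| = C(22,11) = 22! / (11! * 11!) = 705432.

705432


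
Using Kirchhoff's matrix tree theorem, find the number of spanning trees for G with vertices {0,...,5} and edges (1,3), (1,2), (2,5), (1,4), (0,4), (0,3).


By Kirchhoff's matrix tree theorem, the number of spanning trees equals
the determinant of any cofactor of the Laplacian matrix L.
G has 6 vertices and 6 edges.
Computing the (5 x 5) cofactor determinant gives 4.

4


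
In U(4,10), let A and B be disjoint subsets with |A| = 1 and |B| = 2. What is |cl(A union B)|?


|A union B| = 1 + 2 = 3 (disjoint).
In U(4,10), cl(S) = S if |S| < 4, else cl(S) = E.
Since 3 < 4, cl(A union B) = A union B.
|cl(A union B)| = 3.

3


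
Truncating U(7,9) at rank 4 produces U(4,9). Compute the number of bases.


Truncating U(7,9) to rank 4 gives U(4,9).
Bases of U(4,9) are all 4-element subsets of 9 elements.
Number of bases = C(9,4) = (9 * 8 * 7 * 6) / (1 * 2 * 3 * 4) = 126.

126


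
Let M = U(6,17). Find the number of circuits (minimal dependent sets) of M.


In U(6,17), circuits are the (7)-element subsets.
Any set of 7 elements is dependent, and removing any one element gives
an independent set of size 6, so it is a minimal dependent set.
Number of circuits = C(17,7) = 19448.

19448


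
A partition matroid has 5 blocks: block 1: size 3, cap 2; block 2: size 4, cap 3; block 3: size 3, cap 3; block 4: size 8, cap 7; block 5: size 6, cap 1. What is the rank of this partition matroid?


Rank of a partition matroid = sum of min(|Si|, ci) for each block.
= min(3,2) + min(4,3) + min(3,3) + min(8,7) + min(6,1)
= 2 + 3 + 3 + 7 + 1
= 16.

16


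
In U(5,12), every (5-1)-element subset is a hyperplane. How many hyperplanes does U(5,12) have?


Hyperplanes of U(5,12) are flats of rank 4.
In a uniform matroid, these are exactly the (4)-element subsets.
Count = C(12,4) = (12 * 11 * 10 * 9) / (1 * 2 * 3 * 4) = 495.

495


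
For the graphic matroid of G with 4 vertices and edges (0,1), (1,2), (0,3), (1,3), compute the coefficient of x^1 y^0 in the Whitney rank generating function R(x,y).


R(x,y) = sum over A in 2^E of x^(r(E)-r(A)) * y^(|A|-r(A)).
G has 4 vertices, 4 edges. r(E) = 3.
Enumerate all 2^4 = 16 subsets.
Count subsets with r(E)-r(A)=1 and |A|-r(A)=0: 6.

6


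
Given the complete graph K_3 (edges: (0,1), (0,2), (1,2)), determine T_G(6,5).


T(K_3; x,y) = x^2 + x + y.
T(6,5) = 36 + 6 + 5 = 47.

47


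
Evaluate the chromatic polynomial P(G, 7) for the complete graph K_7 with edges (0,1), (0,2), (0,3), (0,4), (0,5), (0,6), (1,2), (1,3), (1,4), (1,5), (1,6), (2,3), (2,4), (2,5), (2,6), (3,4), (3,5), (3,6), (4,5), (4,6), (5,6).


P(K_7, k) = k(k-1)(k-2)...(k-6).
P(7) = (7) * (6) * (5) * (4) * (3) * (2) * (1) = 5040.

5040


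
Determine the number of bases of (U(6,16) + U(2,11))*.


(M1+M2)* = M1* + M2*.
M1* = U(10,16), bases: C(16,10) = 8008.
M2* = U(9,11), bases: C(11,9) = 55.
|B(M*)| = 8008 * 55 = 440440.

440440


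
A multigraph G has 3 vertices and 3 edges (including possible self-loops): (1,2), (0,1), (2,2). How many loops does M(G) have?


In a graphic matroid, a loop is a self-loop edge (u,u) with rank 0.
Examining all 3 edges for self-loops...
Self-loops found: (2,2)
Number of loops = 1.

1


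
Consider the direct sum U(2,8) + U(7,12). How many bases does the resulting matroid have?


Bases of a direct sum M1 + M2: |B| = |B(M1)| * |B(M2)|.
|B(U(2,8))| = C(8,2) = 28.
|B(U(7,12))| = C(12,7) = 792.
Total bases = 28 * 792 = 22176.

22176


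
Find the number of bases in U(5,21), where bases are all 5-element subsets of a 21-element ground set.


Bases of U(5,21) are all 5-element subsets of the 21-element ground set.
Number of bases = C(21,5).
C(21,5) = 20349.

20349


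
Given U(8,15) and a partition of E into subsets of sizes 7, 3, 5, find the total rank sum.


r(Ai) = min(|Ai|, 8) for each part.
Sum = min(7,8) + min(3,8) + min(5,8)
    = 7 + 3 + 5
    = 15.

15


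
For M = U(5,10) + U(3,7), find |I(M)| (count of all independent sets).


For a direct sum, |I(M1+M2)| = |I(M1)| * |I(M2)|.
|I(U(5,10))| = sum C(10,k) for k=0..5 = 638.
|I(U(3,7))| = sum C(7,k) for k=0..3 = 64.
Total = 638 * 64 = 40832.

40832


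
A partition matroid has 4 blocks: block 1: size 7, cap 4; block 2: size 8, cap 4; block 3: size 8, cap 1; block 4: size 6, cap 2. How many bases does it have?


A basis picks exactly ci elements from block i.
Number of bases = product of C(|Si|, ci).
= C(7,4) * C(8,4) * C(8,1) * C(6,2)
= 35 * 70 * 8 * 15
= 294000.

294000


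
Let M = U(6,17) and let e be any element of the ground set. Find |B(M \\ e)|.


Deleting e from U(6,17) gives U(6,16) since n > r.
Bases of U(6,16) = C(16,6) = 16! / (6! * 10!) = 8008.

8008


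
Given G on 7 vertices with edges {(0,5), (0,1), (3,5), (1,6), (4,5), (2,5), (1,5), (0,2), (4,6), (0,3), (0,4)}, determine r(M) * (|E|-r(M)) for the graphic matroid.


r(M) = |V| - c = 7 - 1 = 6.
nullity = |E| - r(M) = 11 - 6 = 5.
Product = 6 * 5 = 30.

30


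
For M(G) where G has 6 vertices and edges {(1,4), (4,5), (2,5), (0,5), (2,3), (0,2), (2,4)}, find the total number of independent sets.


An independent set in a graphic matroid is an acyclic edge subset.
G has 6 vertices and 7 edges.
Enumerate all 2^7 = 128 subsets, checking for acyclicity.
Total independent sets = 96.

96


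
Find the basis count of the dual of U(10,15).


The dual of U(r,n) is U(n-r, n) = U(5,15).
Bases of U(5,15) are all (5)-element subsets.
|B(M*)| = C(15,5) = 3003.

3003


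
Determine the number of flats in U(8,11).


Flats of U(8,11): every subset of size < 8 is a flat, plus E itself.
Count = (11 choose 0) + (11 choose 1) + (11 choose 2) + (11 choose 3) + (11 choose 4) + (11 choose 5) + (11 choose 6) + (11 choose 7) + 1
     = 1 + 11 + 55 + 165 + 330 + 462 + 462 + 330 + 1
     = 1817.

1817


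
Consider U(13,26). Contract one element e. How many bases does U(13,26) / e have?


Contracting e from U(13,26) gives U(12,25).
Bases of U(12,25) = C(25,12) = 5200300.

5200300


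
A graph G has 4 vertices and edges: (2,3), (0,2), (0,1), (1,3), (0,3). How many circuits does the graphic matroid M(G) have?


A circuit in a graphic matroid = edge set of a simple cycle.
G has 4 vertices and 5 edges.
Enumerating all minimal edge subsets forming cycles...
Total circuits found: 3.

3


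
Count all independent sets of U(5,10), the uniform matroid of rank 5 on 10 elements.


Independent sets of U(5,10) are all subsets of size <= 5.
Count = (10 choose 0) + (10 choose 1) + (10 choose 2) + (10 choose 3) + (10 choose 4) + (10 choose 5)
     = 1 + 10 + 45 + 120 + 210 + 252
     = 638.

638


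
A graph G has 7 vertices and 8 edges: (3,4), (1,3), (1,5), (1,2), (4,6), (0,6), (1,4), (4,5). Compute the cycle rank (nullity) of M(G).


Cycle rank (nullity) = |E| - r(M) = |E| - (|V| - c).
|E| = 8, |V| = 7, c = 1.
Nullity = 8 - (7 - 1) = 8 - 6 = 2.

2


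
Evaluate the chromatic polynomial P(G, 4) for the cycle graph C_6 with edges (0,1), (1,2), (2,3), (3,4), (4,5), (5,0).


P(C_6, k) = (k-1)^6 + (-1)^6*(k-1).
P(4) = (3)^6 + 3
= 729 + 3 = 732.

732


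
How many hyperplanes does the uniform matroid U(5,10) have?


Hyperplanes of U(5,10) are flats of rank 4.
In a uniform matroid, these are exactly the (4)-element subsets.
Count = C(10,4) = 10! / (4! * 6!) = 210.

210


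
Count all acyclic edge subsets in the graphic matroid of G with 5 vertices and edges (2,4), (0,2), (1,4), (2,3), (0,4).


An independent set in a graphic matroid is an acyclic edge subset.
G has 5 vertices and 5 edges.
Enumerate all 2^5 = 32 subsets, checking for acyclicity.
Total independent sets = 28.

28


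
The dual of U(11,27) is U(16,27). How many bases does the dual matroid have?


The dual of U(r,n) is U(n-r, n) = U(16,27).
Bases of U(16,27) are all (16)-element subsets.
|B(M*)| = C(27,16) = 27! / (16! * 11!) = 13037895.

13037895


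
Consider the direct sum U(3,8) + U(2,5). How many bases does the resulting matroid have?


Bases of a direct sum M1 + M2: |B| = |B(M1)| * |B(M2)|.
|B(U(3,8))| = C(8,3) = 56.
|B(U(2,5))| = C(5,2) = 10.
Total bases = 56 * 10 = 560.

560


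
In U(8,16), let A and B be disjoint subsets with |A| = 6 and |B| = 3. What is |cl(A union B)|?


|A union B| = 6 + 3 = 9 (disjoint).
In U(8,16), cl(S) = S if |S| < 8, else cl(S) = E.
Since 9 >= 8, cl(A union B) = E.
|cl(A union B)| = 16.

16


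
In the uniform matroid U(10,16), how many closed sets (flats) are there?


Flats of U(10,16): every subset of size < 10 is a flat, plus E itself.
Count = C(16,0) + C(16,1) + C(16,2) + C(16,3) + C(16,4) + C(16,5) + C(16,6) + C(16,7) + C(16,8) + C(16,9) + 1
     = 1 + 16 + 120 + 560 + 1820 + 4368 + 8008 + 11440 + 12870 + 11440 + 1
     = 50644.

50644


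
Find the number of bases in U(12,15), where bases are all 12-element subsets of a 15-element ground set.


Bases of U(12,15) are all 12-element subsets of the 15-element ground set.
Number of bases = C(15,12).
(15 choose 12) = 455.

455


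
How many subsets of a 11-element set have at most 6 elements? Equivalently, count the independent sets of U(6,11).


Independent sets of U(6,11) are all subsets of size <= 6.
Count = C(11,0) + C(11,1) + C(11,2) + C(11,3) + C(11,4) + C(11,5) + C(11,6)
     = 1 + 11 + 55 + 165 + 330 + 462 + 462
     = 1486.

1486


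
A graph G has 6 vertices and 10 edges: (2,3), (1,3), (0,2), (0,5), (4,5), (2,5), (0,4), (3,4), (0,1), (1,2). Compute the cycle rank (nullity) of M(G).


Cycle rank (nullity) = |E| - r(M) = |E| - (|V| - c).
|E| = 10, |V| = 6, c = 1.
Nullity = 10 - (6 - 1) = 10 - 5 = 5.

5


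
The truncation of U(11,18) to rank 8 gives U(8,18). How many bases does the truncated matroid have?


Truncating U(11,18) to rank 8 gives U(8,18).
Bases of U(8,18) are all 8-element subsets of 18 elements.
Number of bases = C(18,8) = 43758.

43758


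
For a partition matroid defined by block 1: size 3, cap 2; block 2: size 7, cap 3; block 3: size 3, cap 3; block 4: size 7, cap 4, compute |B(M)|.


A basis picks exactly ci elements from block i.
Number of bases = product of C(|Si|, ci).
= C(3,2) * C(7,3) * C(3,3) * C(7,4)
= 3 * 35 * 1 * 35
= 3675.

3675


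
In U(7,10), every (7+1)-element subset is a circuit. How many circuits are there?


In U(7,10), circuits are the (8)-element subsets.
Any set of 8 elements is dependent, and removing any one element gives
an independent set of size 7, so it is a minimal dependent set.
Number of circuits = (10 choose 8) = 45.

45


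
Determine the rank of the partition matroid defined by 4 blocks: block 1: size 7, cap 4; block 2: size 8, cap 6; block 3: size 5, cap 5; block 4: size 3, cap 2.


Rank of a partition matroid = sum of min(|Si|, ci) for each block.
= min(7,4) + min(8,6) + min(5,5) + min(3,2)
= 4 + 6 + 5 + 2
= 17.

17


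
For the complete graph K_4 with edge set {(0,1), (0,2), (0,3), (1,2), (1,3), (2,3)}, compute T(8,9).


T(K_4; x,y) = x^3 + 3x^2 + 4xy + 2x + y^3 + 3y^2 + 2y.
Substituting x=8, y=9:
= 512 + 192 + 288 + 16 + 729 + 243 + 18
= 1998.

1998


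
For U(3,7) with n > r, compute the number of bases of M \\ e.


Deleting e from U(3,7) gives U(3,6) since n > r.
Bases of U(3,6) = C(6,3) = (6 * 5 * 4) / (1 * 2 * 3) = 20.

20


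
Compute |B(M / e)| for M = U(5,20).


Contracting e from U(5,20) gives U(4,19).
Bases of U(4,19) = (19 choose 4) = 3876.

3876


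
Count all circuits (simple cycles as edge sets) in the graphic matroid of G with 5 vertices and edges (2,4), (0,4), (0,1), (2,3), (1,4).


A circuit in a graphic matroid = edge set of a simple cycle.
G has 5 vertices and 5 edges.
Enumerating all minimal edge subsets forming cycles...
Total circuits found: 1.

1


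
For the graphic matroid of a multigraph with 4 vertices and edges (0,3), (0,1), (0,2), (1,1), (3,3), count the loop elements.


In a graphic matroid, a loop is a self-loop edge (u,u) with rank 0.
Examining all 5 edges for self-loops...
Self-loops found: (1,1), (3,3)
Number of loops = 2.

2


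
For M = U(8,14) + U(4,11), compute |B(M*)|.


(M1+M2)* = M1* + M2*.
M1* = U(6,14), bases: C(14,6) = 3003.
M2* = U(7,11), bases: C(11,7) = 330.
|B(M*)| = 3003 * 330 = 990990.

990990


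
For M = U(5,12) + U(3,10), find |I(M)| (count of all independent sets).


For a direct sum, |I(M1+M2)| = |I(M1)| * |I(M2)|.
|I(U(5,12))| = sum C(12,k) for k=0..5 = 1586.
|I(U(3,10))| = sum C(10,k) for k=0..3 = 176.
Total = 1586 * 176 = 279136.

279136


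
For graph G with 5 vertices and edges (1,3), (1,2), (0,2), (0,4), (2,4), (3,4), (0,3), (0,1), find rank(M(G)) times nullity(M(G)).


r(M) = |V| - c = 5 - 1 = 4.
nullity = |E| - r(M) = 8 - 4 = 4.
Product = 4 * 4 = 16.

16
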